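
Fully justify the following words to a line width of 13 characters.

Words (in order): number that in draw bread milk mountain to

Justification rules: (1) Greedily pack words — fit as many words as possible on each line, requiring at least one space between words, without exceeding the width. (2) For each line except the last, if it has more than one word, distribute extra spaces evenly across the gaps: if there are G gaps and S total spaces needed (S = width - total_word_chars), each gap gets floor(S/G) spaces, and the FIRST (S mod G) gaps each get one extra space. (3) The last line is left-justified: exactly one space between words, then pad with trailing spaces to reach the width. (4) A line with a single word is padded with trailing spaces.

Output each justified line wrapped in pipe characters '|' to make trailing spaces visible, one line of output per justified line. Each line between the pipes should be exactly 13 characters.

Line 1: ['number', 'that'] (min_width=11, slack=2)
Line 2: ['in', 'draw', 'bread'] (min_width=13, slack=0)
Line 3: ['milk', 'mountain'] (min_width=13, slack=0)
Line 4: ['to'] (min_width=2, slack=11)

Answer: |number   that|
|in draw bread|
|milk mountain|
|to           |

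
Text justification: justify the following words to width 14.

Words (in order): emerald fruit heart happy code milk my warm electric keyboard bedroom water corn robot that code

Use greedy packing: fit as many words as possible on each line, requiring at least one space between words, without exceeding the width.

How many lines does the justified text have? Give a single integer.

Answer: 8

Derivation:
Line 1: ['emerald', 'fruit'] (min_width=13, slack=1)
Line 2: ['heart', 'happy'] (min_width=11, slack=3)
Line 3: ['code', 'milk', 'my'] (min_width=12, slack=2)
Line 4: ['warm', 'electric'] (min_width=13, slack=1)
Line 5: ['keyboard'] (min_width=8, slack=6)
Line 6: ['bedroom', 'water'] (min_width=13, slack=1)
Line 7: ['corn', 'robot'] (min_width=10, slack=4)
Line 8: ['that', 'code'] (min_width=9, slack=5)
Total lines: 8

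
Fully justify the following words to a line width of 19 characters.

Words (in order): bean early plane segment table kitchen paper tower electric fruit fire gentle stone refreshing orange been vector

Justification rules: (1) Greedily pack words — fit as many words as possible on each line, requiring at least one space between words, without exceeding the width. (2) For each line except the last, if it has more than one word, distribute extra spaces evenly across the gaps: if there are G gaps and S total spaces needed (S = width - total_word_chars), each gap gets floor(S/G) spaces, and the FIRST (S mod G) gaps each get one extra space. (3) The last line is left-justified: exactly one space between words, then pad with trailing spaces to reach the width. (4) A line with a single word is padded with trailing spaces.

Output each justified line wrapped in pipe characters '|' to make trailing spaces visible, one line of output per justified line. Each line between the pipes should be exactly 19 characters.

Answer: |bean   early  plane|
|segment       table|
|kitchen paper tower|
|electric fruit fire|
|gentle        stone|
|refreshing   orange|
|been vector        |

Derivation:
Line 1: ['bean', 'early', 'plane'] (min_width=16, slack=3)
Line 2: ['segment', 'table'] (min_width=13, slack=6)
Line 3: ['kitchen', 'paper', 'tower'] (min_width=19, slack=0)
Line 4: ['electric', 'fruit', 'fire'] (min_width=19, slack=0)
Line 5: ['gentle', 'stone'] (min_width=12, slack=7)
Line 6: ['refreshing', 'orange'] (min_width=17, slack=2)
Line 7: ['been', 'vector'] (min_width=11, slack=8)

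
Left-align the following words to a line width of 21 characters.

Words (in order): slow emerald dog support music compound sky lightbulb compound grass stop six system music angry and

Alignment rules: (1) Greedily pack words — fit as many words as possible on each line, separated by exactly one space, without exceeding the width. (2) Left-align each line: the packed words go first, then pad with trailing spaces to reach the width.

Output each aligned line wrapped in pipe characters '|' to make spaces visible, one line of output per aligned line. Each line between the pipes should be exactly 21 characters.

Line 1: ['slow', 'emerald', 'dog'] (min_width=16, slack=5)
Line 2: ['support', 'music'] (min_width=13, slack=8)
Line 3: ['compound', 'sky'] (min_width=12, slack=9)
Line 4: ['lightbulb', 'compound'] (min_width=18, slack=3)
Line 5: ['grass', 'stop', 'six', 'system'] (min_width=21, slack=0)
Line 6: ['music', 'angry', 'and'] (min_width=15, slack=6)

Answer: |slow emerald dog     |
|support music        |
|compound sky         |
|lightbulb compound   |
|grass stop six system|
|music angry and      |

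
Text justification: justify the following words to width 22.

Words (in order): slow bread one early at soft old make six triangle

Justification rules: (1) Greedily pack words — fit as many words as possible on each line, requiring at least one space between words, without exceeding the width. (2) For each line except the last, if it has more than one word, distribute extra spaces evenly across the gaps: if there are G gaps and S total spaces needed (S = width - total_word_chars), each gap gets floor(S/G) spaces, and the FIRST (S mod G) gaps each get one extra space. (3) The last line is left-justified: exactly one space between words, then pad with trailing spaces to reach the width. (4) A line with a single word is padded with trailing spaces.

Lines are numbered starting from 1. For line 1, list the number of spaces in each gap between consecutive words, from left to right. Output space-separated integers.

Line 1: ['slow', 'bread', 'one', 'early'] (min_width=20, slack=2)
Line 2: ['at', 'soft', 'old', 'make', 'six'] (min_width=20, slack=2)
Line 3: ['triangle'] (min_width=8, slack=14)

Answer: 2 2 1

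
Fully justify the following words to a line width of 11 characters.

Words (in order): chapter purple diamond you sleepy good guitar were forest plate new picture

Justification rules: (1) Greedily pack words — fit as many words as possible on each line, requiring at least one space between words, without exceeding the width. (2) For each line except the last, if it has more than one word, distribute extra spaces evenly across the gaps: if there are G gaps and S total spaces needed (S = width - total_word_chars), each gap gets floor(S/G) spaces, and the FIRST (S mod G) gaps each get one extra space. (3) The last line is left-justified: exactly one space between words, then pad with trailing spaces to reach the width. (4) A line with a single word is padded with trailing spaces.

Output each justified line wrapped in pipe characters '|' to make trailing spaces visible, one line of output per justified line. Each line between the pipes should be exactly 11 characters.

Line 1: ['chapter'] (min_width=7, slack=4)
Line 2: ['purple'] (min_width=6, slack=5)
Line 3: ['diamond', 'you'] (min_width=11, slack=0)
Line 4: ['sleepy', 'good'] (min_width=11, slack=0)
Line 5: ['guitar', 'were'] (min_width=11, slack=0)
Line 6: ['forest'] (min_width=6, slack=5)
Line 7: ['plate', 'new'] (min_width=9, slack=2)
Line 8: ['picture'] (min_width=7, slack=4)

Answer: |chapter    |
|purple     |
|diamond you|
|sleepy good|
|guitar were|
|forest     |
|plate   new|
|picture    |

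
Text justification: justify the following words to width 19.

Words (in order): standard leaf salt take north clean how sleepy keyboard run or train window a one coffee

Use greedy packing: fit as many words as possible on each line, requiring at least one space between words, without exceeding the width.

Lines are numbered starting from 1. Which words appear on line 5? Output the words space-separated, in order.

Answer: a one coffee

Derivation:
Line 1: ['standard', 'leaf', 'salt'] (min_width=18, slack=1)
Line 2: ['take', 'north', 'clean'] (min_width=16, slack=3)
Line 3: ['how', 'sleepy', 'keyboard'] (min_width=19, slack=0)
Line 4: ['run', 'or', 'train', 'window'] (min_width=19, slack=0)
Line 5: ['a', 'one', 'coffee'] (min_width=12, slack=7)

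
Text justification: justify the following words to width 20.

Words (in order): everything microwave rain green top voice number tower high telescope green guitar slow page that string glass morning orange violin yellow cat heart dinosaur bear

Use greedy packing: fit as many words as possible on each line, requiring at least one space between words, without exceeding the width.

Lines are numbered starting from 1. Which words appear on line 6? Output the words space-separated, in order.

Line 1: ['everything', 'microwave'] (min_width=20, slack=0)
Line 2: ['rain', 'green', 'top', 'voice'] (min_width=20, slack=0)
Line 3: ['number', 'tower', 'high'] (min_width=17, slack=3)
Line 4: ['telescope', 'green'] (min_width=15, slack=5)
Line 5: ['guitar', 'slow', 'page'] (min_width=16, slack=4)
Line 6: ['that', 'string', 'glass'] (min_width=17, slack=3)
Line 7: ['morning', 'orange'] (min_width=14, slack=6)
Line 8: ['violin', 'yellow', 'cat'] (min_width=17, slack=3)
Line 9: ['heart', 'dinosaur', 'bear'] (min_width=19, slack=1)

Answer: that string glass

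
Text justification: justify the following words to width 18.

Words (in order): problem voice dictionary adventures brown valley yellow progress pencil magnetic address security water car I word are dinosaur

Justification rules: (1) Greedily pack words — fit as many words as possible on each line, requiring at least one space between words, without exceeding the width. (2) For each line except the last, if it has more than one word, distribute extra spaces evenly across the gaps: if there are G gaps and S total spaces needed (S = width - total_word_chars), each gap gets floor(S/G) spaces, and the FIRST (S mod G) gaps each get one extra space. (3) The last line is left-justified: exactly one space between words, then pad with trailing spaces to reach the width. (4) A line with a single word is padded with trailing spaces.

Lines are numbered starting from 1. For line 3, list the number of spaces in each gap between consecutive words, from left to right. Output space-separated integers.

Line 1: ['problem', 'voice'] (min_width=13, slack=5)
Line 2: ['dictionary'] (min_width=10, slack=8)
Line 3: ['adventures', 'brown'] (min_width=16, slack=2)
Line 4: ['valley', 'yellow'] (min_width=13, slack=5)
Line 5: ['progress', 'pencil'] (min_width=15, slack=3)
Line 6: ['magnetic', 'address'] (min_width=16, slack=2)
Line 7: ['security', 'water', 'car'] (min_width=18, slack=0)
Line 8: ['I', 'word', 'are'] (min_width=10, slack=8)
Line 9: ['dinosaur'] (min_width=8, slack=10)

Answer: 3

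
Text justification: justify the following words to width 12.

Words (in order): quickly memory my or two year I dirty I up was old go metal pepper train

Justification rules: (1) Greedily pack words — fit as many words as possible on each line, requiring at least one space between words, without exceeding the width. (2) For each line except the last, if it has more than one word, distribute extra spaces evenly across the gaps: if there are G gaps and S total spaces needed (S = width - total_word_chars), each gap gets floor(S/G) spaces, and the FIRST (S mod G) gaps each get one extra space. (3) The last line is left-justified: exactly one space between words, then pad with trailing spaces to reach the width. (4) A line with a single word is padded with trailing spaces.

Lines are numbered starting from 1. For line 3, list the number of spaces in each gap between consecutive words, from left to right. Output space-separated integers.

Answer: 2 2

Derivation:
Line 1: ['quickly'] (min_width=7, slack=5)
Line 2: ['memory', 'my', 'or'] (min_width=12, slack=0)
Line 3: ['two', 'year', 'I'] (min_width=10, slack=2)
Line 4: ['dirty', 'I', 'up'] (min_width=10, slack=2)
Line 5: ['was', 'old', 'go'] (min_width=10, slack=2)
Line 6: ['metal', 'pepper'] (min_width=12, slack=0)
Line 7: ['train'] (min_width=5, slack=7)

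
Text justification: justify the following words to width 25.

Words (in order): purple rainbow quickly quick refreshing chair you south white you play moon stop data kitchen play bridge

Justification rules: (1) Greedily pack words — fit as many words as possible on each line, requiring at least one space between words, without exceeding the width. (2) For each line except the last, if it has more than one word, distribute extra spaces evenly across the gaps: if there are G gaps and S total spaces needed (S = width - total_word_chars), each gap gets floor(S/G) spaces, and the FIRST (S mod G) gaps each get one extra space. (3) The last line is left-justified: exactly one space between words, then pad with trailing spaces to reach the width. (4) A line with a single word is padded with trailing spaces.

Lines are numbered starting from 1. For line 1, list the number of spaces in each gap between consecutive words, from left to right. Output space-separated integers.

Line 1: ['purple', 'rainbow', 'quickly'] (min_width=22, slack=3)
Line 2: ['quick', 'refreshing', 'chair'] (min_width=22, slack=3)
Line 3: ['you', 'south', 'white', 'you', 'play'] (min_width=24, slack=1)
Line 4: ['moon', 'stop', 'data', 'kitchen'] (min_width=22, slack=3)
Line 5: ['play', 'bridge'] (min_width=11, slack=14)

Answer: 3 2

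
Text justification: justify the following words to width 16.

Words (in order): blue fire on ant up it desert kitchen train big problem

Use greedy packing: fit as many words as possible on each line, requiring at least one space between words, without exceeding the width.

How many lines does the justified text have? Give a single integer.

Answer: 4

Derivation:
Line 1: ['blue', 'fire', 'on', 'ant'] (min_width=16, slack=0)
Line 2: ['up', 'it', 'desert'] (min_width=12, slack=4)
Line 3: ['kitchen', 'train'] (min_width=13, slack=3)
Line 4: ['big', 'problem'] (min_width=11, slack=5)
Total lines: 4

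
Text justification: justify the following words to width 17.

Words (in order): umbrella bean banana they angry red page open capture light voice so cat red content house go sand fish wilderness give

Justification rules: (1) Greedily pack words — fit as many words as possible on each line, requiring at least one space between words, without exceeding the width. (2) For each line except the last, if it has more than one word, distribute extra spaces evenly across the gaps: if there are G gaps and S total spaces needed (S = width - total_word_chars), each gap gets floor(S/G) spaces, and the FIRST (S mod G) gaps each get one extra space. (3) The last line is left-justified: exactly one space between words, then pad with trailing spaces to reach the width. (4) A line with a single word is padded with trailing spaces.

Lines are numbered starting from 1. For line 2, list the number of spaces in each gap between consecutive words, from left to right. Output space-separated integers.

Answer: 1 1

Derivation:
Line 1: ['umbrella', 'bean'] (min_width=13, slack=4)
Line 2: ['banana', 'they', 'angry'] (min_width=17, slack=0)
Line 3: ['red', 'page', 'open'] (min_width=13, slack=4)
Line 4: ['capture', 'light'] (min_width=13, slack=4)
Line 5: ['voice', 'so', 'cat', 'red'] (min_width=16, slack=1)
Line 6: ['content', 'house', 'go'] (min_width=16, slack=1)
Line 7: ['sand', 'fish'] (min_width=9, slack=8)
Line 8: ['wilderness', 'give'] (min_width=15, slack=2)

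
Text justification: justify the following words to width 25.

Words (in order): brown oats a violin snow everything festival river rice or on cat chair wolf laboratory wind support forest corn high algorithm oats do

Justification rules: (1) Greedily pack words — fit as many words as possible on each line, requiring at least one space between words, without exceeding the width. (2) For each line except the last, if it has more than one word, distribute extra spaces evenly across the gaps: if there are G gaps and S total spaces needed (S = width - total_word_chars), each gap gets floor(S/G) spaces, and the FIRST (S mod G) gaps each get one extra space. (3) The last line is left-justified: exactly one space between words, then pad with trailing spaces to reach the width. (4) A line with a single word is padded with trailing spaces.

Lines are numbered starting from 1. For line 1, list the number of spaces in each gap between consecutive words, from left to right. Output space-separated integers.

Line 1: ['brown', 'oats', 'a', 'violin', 'snow'] (min_width=24, slack=1)
Line 2: ['everything', 'festival', 'river'] (min_width=25, slack=0)
Line 3: ['rice', 'or', 'on', 'cat', 'chair', 'wolf'] (min_width=25, slack=0)
Line 4: ['laboratory', 'wind', 'support'] (min_width=23, slack=2)
Line 5: ['forest', 'corn', 'high'] (min_width=16, slack=9)
Line 6: ['algorithm', 'oats', 'do'] (min_width=17, slack=8)

Answer: 2 1 1 1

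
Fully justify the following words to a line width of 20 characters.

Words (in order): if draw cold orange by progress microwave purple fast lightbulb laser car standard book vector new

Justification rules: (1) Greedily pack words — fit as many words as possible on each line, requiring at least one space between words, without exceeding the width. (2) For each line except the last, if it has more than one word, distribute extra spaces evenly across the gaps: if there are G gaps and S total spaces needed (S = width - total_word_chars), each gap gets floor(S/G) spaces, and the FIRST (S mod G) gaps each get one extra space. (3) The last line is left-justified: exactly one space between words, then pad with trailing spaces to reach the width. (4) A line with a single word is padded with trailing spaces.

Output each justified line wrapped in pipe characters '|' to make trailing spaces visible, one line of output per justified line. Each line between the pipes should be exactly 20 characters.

Line 1: ['if', 'draw', 'cold', 'orange'] (min_width=19, slack=1)
Line 2: ['by', 'progress'] (min_width=11, slack=9)
Line 3: ['microwave', 'purple'] (min_width=16, slack=4)
Line 4: ['fast', 'lightbulb', 'laser'] (min_width=20, slack=0)
Line 5: ['car', 'standard', 'book'] (min_width=17, slack=3)
Line 6: ['vector', 'new'] (min_width=10, slack=10)

Answer: |if  draw cold orange|
|by          progress|
|microwave     purple|
|fast lightbulb laser|
|car   standard  book|
|vector new          |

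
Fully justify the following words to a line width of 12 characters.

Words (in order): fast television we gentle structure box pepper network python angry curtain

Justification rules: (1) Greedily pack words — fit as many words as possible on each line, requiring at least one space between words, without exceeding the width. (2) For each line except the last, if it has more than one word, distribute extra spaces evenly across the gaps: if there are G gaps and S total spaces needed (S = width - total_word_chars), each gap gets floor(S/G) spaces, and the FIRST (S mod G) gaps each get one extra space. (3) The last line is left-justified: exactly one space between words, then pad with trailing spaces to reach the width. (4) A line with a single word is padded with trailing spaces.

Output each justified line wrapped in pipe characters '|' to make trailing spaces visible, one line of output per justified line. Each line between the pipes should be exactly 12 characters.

Answer: |fast        |
|television  |
|we    gentle|
|structure   |
|box   pepper|
|network     |
|python angry|
|curtain     |

Derivation:
Line 1: ['fast'] (min_width=4, slack=8)
Line 2: ['television'] (min_width=10, slack=2)
Line 3: ['we', 'gentle'] (min_width=9, slack=3)
Line 4: ['structure'] (min_width=9, slack=3)
Line 5: ['box', 'pepper'] (min_width=10, slack=2)
Line 6: ['network'] (min_width=7, slack=5)
Line 7: ['python', 'angry'] (min_width=12, slack=0)
Line 8: ['curtain'] (min_width=7, slack=5)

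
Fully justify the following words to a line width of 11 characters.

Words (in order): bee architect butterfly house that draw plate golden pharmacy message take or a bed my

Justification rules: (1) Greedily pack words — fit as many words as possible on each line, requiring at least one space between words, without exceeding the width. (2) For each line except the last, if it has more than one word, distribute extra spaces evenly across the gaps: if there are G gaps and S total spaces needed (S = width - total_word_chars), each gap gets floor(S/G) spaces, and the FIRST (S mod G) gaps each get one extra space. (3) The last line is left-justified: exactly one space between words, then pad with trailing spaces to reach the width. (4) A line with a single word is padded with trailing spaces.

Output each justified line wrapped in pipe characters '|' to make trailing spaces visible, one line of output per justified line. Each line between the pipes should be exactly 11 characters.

Line 1: ['bee'] (min_width=3, slack=8)
Line 2: ['architect'] (min_width=9, slack=2)
Line 3: ['butterfly'] (min_width=9, slack=2)
Line 4: ['house', 'that'] (min_width=10, slack=1)
Line 5: ['draw', 'plate'] (min_width=10, slack=1)
Line 6: ['golden'] (min_width=6, slack=5)
Line 7: ['pharmacy'] (min_width=8, slack=3)
Line 8: ['message'] (min_width=7, slack=4)
Line 9: ['take', 'or', 'a'] (min_width=9, slack=2)
Line 10: ['bed', 'my'] (min_width=6, slack=5)

Answer: |bee        |
|architect  |
|butterfly  |
|house  that|
|draw  plate|
|golden     |
|pharmacy   |
|message    |
|take  or  a|
|bed my     |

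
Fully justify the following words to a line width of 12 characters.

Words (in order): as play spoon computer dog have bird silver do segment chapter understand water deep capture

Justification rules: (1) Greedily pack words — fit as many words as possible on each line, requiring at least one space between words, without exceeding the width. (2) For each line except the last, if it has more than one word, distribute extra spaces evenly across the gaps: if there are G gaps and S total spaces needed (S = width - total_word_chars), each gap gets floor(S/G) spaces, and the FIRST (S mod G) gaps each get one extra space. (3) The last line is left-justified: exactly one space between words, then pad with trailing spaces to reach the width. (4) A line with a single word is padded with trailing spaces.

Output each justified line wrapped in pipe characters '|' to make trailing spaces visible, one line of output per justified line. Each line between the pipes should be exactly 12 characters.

Answer: |as      play|
|spoon       |
|computer dog|
|have    bird|
|silver    do|
|segment     |
|chapter     |
|understand  |
|water   deep|
|capture     |

Derivation:
Line 1: ['as', 'play'] (min_width=7, slack=5)
Line 2: ['spoon'] (min_width=5, slack=7)
Line 3: ['computer', 'dog'] (min_width=12, slack=0)
Line 4: ['have', 'bird'] (min_width=9, slack=3)
Line 5: ['silver', 'do'] (min_width=9, slack=3)
Line 6: ['segment'] (min_width=7, slack=5)
Line 7: ['chapter'] (min_width=7, slack=5)
Line 8: ['understand'] (min_width=10, slack=2)
Line 9: ['water', 'deep'] (min_width=10, slack=2)
Line 10: ['capture'] (min_width=7, slack=5)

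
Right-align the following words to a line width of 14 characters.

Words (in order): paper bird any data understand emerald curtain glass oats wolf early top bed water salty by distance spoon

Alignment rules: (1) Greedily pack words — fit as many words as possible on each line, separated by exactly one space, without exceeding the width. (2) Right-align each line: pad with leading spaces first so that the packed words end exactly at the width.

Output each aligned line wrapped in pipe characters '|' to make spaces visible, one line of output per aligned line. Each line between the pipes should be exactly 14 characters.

Answer: |paper bird any|
|          data|
|    understand|
|       emerald|
| curtain glass|
|     oats wolf|
| early top bed|
|water salty by|
|distance spoon|

Derivation:
Line 1: ['paper', 'bird', 'any'] (min_width=14, slack=0)
Line 2: ['data'] (min_width=4, slack=10)
Line 3: ['understand'] (min_width=10, slack=4)
Line 4: ['emerald'] (min_width=7, slack=7)
Line 5: ['curtain', 'glass'] (min_width=13, slack=1)
Line 6: ['oats', 'wolf'] (min_width=9, slack=5)
Line 7: ['early', 'top', 'bed'] (min_width=13, slack=1)
Line 8: ['water', 'salty', 'by'] (min_width=14, slack=0)
Line 9: ['distance', 'spoon'] (min_width=14, slack=0)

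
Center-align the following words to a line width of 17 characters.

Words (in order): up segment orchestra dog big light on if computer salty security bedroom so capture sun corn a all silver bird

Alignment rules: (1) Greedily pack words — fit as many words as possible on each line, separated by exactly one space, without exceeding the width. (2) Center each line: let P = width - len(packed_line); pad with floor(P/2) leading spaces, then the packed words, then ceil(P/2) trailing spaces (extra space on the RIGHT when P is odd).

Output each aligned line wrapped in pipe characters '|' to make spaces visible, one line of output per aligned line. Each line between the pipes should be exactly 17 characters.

Line 1: ['up', 'segment'] (min_width=10, slack=7)
Line 2: ['orchestra', 'dog', 'big'] (min_width=17, slack=0)
Line 3: ['light', 'on', 'if'] (min_width=11, slack=6)
Line 4: ['computer', 'salty'] (min_width=14, slack=3)
Line 5: ['security', 'bedroom'] (min_width=16, slack=1)
Line 6: ['so', 'capture', 'sun'] (min_width=14, slack=3)
Line 7: ['corn', 'a', 'all', 'silver'] (min_width=17, slack=0)
Line 8: ['bird'] (min_width=4, slack=13)

Answer: |   up segment    |
|orchestra dog big|
|   light on if   |
| computer salty  |
|security bedroom |
| so capture sun  |
|corn a all silver|
|      bird       |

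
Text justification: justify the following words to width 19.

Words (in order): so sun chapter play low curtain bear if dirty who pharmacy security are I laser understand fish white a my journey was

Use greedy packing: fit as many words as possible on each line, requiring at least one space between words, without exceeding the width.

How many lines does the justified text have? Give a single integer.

Answer: 7

Derivation:
Line 1: ['so', 'sun', 'chapter', 'play'] (min_width=19, slack=0)
Line 2: ['low', 'curtain', 'bear', 'if'] (min_width=19, slack=0)
Line 3: ['dirty', 'who', 'pharmacy'] (min_width=18, slack=1)
Line 4: ['security', 'are', 'I'] (min_width=14, slack=5)
Line 5: ['laser', 'understand'] (min_width=16, slack=3)
Line 6: ['fish', 'white', 'a', 'my'] (min_width=15, slack=4)
Line 7: ['journey', 'was'] (min_width=11, slack=8)
Total lines: 7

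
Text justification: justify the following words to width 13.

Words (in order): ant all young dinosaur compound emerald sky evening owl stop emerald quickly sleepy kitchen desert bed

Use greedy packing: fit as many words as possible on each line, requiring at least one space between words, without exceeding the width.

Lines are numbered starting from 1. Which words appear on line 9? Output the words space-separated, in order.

Line 1: ['ant', 'all', 'young'] (min_width=13, slack=0)
Line 2: ['dinosaur'] (min_width=8, slack=5)
Line 3: ['compound'] (min_width=8, slack=5)
Line 4: ['emerald', 'sky'] (min_width=11, slack=2)
Line 5: ['evening', 'owl'] (min_width=11, slack=2)
Line 6: ['stop', 'emerald'] (min_width=12, slack=1)
Line 7: ['quickly'] (min_width=7, slack=6)
Line 8: ['sleepy'] (min_width=6, slack=7)
Line 9: ['kitchen'] (min_width=7, slack=6)
Line 10: ['desert', 'bed'] (min_width=10, slack=3)

Answer: kitchen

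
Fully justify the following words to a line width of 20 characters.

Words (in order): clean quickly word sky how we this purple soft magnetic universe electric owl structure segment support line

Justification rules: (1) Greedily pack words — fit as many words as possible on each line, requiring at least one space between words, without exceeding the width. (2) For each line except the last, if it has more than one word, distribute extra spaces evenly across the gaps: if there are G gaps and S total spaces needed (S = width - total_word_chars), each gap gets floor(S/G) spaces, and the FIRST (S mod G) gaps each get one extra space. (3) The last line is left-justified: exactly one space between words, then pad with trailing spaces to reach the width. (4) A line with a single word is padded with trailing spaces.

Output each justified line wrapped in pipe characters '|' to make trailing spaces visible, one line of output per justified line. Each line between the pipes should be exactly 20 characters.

Line 1: ['clean', 'quickly', 'word'] (min_width=18, slack=2)
Line 2: ['sky', 'how', 'we', 'this'] (min_width=15, slack=5)
Line 3: ['purple', 'soft', 'magnetic'] (min_width=20, slack=0)
Line 4: ['universe', 'electric'] (min_width=17, slack=3)
Line 5: ['owl', 'structure'] (min_width=13, slack=7)
Line 6: ['segment', 'support', 'line'] (min_width=20, slack=0)

Answer: |clean  quickly  word|
|sky   how   we  this|
|purple soft magnetic|
|universe    electric|
|owl        structure|
|segment support line|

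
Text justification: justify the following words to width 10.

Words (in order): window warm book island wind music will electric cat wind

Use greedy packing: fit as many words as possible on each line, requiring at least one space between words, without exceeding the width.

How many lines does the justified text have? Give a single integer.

Answer: 7

Derivation:
Line 1: ['window'] (min_width=6, slack=4)
Line 2: ['warm', 'book'] (min_width=9, slack=1)
Line 3: ['island'] (min_width=6, slack=4)
Line 4: ['wind', 'music'] (min_width=10, slack=0)
Line 5: ['will'] (min_width=4, slack=6)
Line 6: ['electric'] (min_width=8, slack=2)
Line 7: ['cat', 'wind'] (min_width=8, slack=2)
Total lines: 7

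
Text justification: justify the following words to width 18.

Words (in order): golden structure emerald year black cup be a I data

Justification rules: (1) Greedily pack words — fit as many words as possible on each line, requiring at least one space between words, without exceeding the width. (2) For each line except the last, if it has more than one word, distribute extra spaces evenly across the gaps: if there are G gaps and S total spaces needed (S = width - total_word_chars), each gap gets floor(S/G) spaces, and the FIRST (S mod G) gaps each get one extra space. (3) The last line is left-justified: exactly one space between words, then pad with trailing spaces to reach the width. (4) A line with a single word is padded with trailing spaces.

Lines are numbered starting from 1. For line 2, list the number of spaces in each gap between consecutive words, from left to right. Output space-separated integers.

Answer: 1 1

Derivation:
Line 1: ['golden', 'structure'] (min_width=16, slack=2)
Line 2: ['emerald', 'year', 'black'] (min_width=18, slack=0)
Line 3: ['cup', 'be', 'a', 'I', 'data'] (min_width=15, slack=3)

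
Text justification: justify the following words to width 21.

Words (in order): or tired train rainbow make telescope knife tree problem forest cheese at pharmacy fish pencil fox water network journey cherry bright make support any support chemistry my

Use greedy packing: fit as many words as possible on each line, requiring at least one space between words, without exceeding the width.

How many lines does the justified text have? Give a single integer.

Answer: 10

Derivation:
Line 1: ['or', 'tired', 'train'] (min_width=14, slack=7)
Line 2: ['rainbow', 'make'] (min_width=12, slack=9)
Line 3: ['telescope', 'knife', 'tree'] (min_width=20, slack=1)
Line 4: ['problem', 'forest', 'cheese'] (min_width=21, slack=0)
Line 5: ['at', 'pharmacy', 'fish'] (min_width=16, slack=5)
Line 6: ['pencil', 'fox', 'water'] (min_width=16, slack=5)
Line 7: ['network', 'journey'] (min_width=15, slack=6)
Line 8: ['cherry', 'bright', 'make'] (min_width=18, slack=3)
Line 9: ['support', 'any', 'support'] (min_width=19, slack=2)
Line 10: ['chemistry', 'my'] (min_width=12, slack=9)
Total lines: 10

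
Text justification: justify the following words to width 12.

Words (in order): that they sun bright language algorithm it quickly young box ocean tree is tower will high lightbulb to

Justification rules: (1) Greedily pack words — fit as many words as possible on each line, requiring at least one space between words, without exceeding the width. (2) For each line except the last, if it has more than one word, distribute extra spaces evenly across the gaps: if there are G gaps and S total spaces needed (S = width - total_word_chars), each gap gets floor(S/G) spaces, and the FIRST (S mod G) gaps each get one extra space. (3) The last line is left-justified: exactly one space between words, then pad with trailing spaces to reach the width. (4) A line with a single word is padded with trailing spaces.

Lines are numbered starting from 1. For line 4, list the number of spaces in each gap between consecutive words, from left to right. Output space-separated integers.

Answer: 1

Derivation:
Line 1: ['that', 'they'] (min_width=9, slack=3)
Line 2: ['sun', 'bright'] (min_width=10, slack=2)
Line 3: ['language'] (min_width=8, slack=4)
Line 4: ['algorithm', 'it'] (min_width=12, slack=0)
Line 5: ['quickly'] (min_width=7, slack=5)
Line 6: ['young', 'box'] (min_width=9, slack=3)
Line 7: ['ocean', 'tree'] (min_width=10, slack=2)
Line 8: ['is', 'tower'] (min_width=8, slack=4)
Line 9: ['will', 'high'] (min_width=9, slack=3)
Line 10: ['lightbulb', 'to'] (min_width=12, slack=0)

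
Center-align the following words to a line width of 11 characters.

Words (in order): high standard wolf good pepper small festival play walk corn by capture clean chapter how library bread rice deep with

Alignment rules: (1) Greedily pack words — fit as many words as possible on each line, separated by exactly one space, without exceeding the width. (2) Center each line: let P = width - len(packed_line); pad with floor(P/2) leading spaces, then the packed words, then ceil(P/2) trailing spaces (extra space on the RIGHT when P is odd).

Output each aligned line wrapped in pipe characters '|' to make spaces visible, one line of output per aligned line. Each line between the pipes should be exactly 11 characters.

Line 1: ['high'] (min_width=4, slack=7)
Line 2: ['standard'] (min_width=8, slack=3)
Line 3: ['wolf', 'good'] (min_width=9, slack=2)
Line 4: ['pepper'] (min_width=6, slack=5)
Line 5: ['small'] (min_width=5, slack=6)
Line 6: ['festival'] (min_width=8, slack=3)
Line 7: ['play', 'walk'] (min_width=9, slack=2)
Line 8: ['corn', 'by'] (min_width=7, slack=4)
Line 9: ['capture'] (min_width=7, slack=4)
Line 10: ['clean'] (min_width=5, slack=6)
Line 11: ['chapter', 'how'] (min_width=11, slack=0)
Line 12: ['library'] (min_width=7, slack=4)
Line 13: ['bread', 'rice'] (min_width=10, slack=1)
Line 14: ['deep', 'with'] (min_width=9, slack=2)

Answer: |   high    |
| standard  |
| wolf good |
|  pepper   |
|   small   |
| festival  |
| play walk |
|  corn by  |
|  capture  |
|   clean   |
|chapter how|
|  library  |
|bread rice |
| deep with |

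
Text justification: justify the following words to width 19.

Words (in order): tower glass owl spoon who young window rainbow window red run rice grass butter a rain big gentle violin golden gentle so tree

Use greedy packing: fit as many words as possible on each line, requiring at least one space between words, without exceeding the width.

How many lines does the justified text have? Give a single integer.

Line 1: ['tower', 'glass', 'owl'] (min_width=15, slack=4)
Line 2: ['spoon', 'who', 'young'] (min_width=15, slack=4)
Line 3: ['window', 'rainbow'] (min_width=14, slack=5)
Line 4: ['window', 'red', 'run', 'rice'] (min_width=19, slack=0)
Line 5: ['grass', 'butter', 'a', 'rain'] (min_width=19, slack=0)
Line 6: ['big', 'gentle', 'violin'] (min_width=17, slack=2)
Line 7: ['golden', 'gentle', 'so'] (min_width=16, slack=3)
Line 8: ['tree'] (min_width=4, slack=15)
Total lines: 8

Answer: 8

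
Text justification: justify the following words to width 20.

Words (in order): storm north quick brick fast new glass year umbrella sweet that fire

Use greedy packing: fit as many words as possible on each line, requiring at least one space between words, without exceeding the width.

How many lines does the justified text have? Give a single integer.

Answer: 4

Derivation:
Line 1: ['storm', 'north', 'quick'] (min_width=17, slack=3)
Line 2: ['brick', 'fast', 'new', 'glass'] (min_width=20, slack=0)
Line 3: ['year', 'umbrella', 'sweet'] (min_width=19, slack=1)
Line 4: ['that', 'fire'] (min_width=9, slack=11)
Total lines: 4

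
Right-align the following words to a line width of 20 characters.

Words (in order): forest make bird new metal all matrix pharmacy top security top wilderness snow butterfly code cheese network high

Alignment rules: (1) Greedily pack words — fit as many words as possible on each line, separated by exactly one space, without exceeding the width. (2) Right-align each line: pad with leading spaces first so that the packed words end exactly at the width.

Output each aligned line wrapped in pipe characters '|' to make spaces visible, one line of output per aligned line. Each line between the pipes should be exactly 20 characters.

Line 1: ['forest', 'make', 'bird', 'new'] (min_width=20, slack=0)
Line 2: ['metal', 'all', 'matrix'] (min_width=16, slack=4)
Line 3: ['pharmacy', 'top'] (min_width=12, slack=8)
Line 4: ['security', 'top'] (min_width=12, slack=8)
Line 5: ['wilderness', 'snow'] (min_width=15, slack=5)
Line 6: ['butterfly', 'code'] (min_width=14, slack=6)
Line 7: ['cheese', 'network', 'high'] (min_width=19, slack=1)

Answer: |forest make bird new|
|    metal all matrix|
|        pharmacy top|
|        security top|
|     wilderness snow|
|      butterfly code|
| cheese network high|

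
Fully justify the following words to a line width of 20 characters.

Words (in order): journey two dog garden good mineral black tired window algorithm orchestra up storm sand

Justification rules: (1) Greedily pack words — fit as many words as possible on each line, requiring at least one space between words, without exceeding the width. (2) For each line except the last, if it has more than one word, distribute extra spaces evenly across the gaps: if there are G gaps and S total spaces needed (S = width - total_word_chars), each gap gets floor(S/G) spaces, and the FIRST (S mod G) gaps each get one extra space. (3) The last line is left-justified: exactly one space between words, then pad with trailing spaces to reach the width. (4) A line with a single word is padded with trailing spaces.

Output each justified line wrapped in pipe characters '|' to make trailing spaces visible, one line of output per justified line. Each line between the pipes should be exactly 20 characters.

Line 1: ['journey', 'two', 'dog'] (min_width=15, slack=5)
Line 2: ['garden', 'good', 'mineral'] (min_width=19, slack=1)
Line 3: ['black', 'tired', 'window'] (min_width=18, slack=2)
Line 4: ['algorithm', 'orchestra'] (min_width=19, slack=1)
Line 5: ['up', 'storm', 'sand'] (min_width=13, slack=7)

Answer: |journey    two   dog|
|garden  good mineral|
|black  tired  window|
|algorithm  orchestra|
|up storm sand       |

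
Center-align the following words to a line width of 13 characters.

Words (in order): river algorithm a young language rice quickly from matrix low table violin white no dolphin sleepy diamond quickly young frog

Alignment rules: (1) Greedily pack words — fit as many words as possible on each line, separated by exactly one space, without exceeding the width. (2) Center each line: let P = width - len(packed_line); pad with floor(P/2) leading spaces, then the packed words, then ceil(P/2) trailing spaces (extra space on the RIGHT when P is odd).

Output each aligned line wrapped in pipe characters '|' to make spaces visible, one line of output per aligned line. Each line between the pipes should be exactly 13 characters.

Answer: |    river    |
| algorithm a |
|    young    |
|language rice|
|quickly from |
| matrix low  |
|table violin |
|  white no   |
|   dolphin   |
|   sleepy    |
|   diamond   |
|quickly young|
|    frog     |

Derivation:
Line 1: ['river'] (min_width=5, slack=8)
Line 2: ['algorithm', 'a'] (min_width=11, slack=2)
Line 3: ['young'] (min_width=5, slack=8)
Line 4: ['language', 'rice'] (min_width=13, slack=0)
Line 5: ['quickly', 'from'] (min_width=12, slack=1)
Line 6: ['matrix', 'low'] (min_width=10, slack=3)
Line 7: ['table', 'violin'] (min_width=12, slack=1)
Line 8: ['white', 'no'] (min_width=8, slack=5)
Line 9: ['dolphin'] (min_width=7, slack=6)
Line 10: ['sleepy'] (min_width=6, slack=7)
Line 11: ['diamond'] (min_width=7, slack=6)
Line 12: ['quickly', 'young'] (min_width=13, slack=0)
Line 13: ['frog'] (min_width=4, slack=9)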